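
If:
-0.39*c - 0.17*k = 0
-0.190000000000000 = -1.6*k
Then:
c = -0.05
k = 0.12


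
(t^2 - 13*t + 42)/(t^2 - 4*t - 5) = (-t^2 + 13*t - 42)/(-t^2 + 4*t + 5)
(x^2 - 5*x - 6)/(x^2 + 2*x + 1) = (x - 6)/(x + 1)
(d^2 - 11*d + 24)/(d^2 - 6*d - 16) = (d - 3)/(d + 2)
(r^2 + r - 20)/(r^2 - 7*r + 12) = (r + 5)/(r - 3)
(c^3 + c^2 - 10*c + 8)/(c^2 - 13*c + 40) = (c^3 + c^2 - 10*c + 8)/(c^2 - 13*c + 40)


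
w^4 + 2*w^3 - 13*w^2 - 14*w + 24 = (w - 3)*(w - 1)*(w + 2)*(w + 4)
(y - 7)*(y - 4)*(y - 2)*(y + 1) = y^4 - 12*y^3 + 37*y^2 - 6*y - 56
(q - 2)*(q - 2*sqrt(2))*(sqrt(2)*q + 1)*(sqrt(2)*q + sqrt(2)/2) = 2*q^4 - 3*sqrt(2)*q^3 - 3*q^3 - 6*q^2 + 9*sqrt(2)*q^2/2 + 3*sqrt(2)*q + 6*q + 4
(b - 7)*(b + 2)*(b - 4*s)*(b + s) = b^4 - 3*b^3*s - 5*b^3 - 4*b^2*s^2 + 15*b^2*s - 14*b^2 + 20*b*s^2 + 42*b*s + 56*s^2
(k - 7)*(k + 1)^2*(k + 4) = k^4 - k^3 - 33*k^2 - 59*k - 28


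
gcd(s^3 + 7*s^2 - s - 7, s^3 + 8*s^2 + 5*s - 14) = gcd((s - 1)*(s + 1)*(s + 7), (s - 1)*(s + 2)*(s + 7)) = s^2 + 6*s - 7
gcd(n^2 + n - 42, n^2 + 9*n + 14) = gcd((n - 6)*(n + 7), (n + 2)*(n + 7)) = n + 7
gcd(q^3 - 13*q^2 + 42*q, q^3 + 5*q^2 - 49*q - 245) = q - 7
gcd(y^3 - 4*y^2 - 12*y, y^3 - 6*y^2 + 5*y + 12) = 1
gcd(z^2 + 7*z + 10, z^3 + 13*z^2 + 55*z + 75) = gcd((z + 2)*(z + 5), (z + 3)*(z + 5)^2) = z + 5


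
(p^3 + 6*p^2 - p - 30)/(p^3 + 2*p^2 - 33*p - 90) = (p - 2)/(p - 6)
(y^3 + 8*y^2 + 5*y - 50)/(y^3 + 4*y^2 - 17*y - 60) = (y^2 + 3*y - 10)/(y^2 - y - 12)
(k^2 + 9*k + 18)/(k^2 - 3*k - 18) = (k + 6)/(k - 6)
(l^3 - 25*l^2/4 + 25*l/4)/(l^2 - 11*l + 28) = l*(4*l^2 - 25*l + 25)/(4*(l^2 - 11*l + 28))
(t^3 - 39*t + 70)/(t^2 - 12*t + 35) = (t^2 + 5*t - 14)/(t - 7)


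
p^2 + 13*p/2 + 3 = (p + 1/2)*(p + 6)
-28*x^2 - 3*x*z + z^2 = (-7*x + z)*(4*x + z)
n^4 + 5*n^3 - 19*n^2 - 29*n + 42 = (n - 3)*(n - 1)*(n + 2)*(n + 7)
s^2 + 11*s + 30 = (s + 5)*(s + 6)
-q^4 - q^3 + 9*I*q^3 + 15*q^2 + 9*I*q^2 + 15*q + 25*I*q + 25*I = (q - 5*I)^2*(-I*q + 1)*(-I*q - I)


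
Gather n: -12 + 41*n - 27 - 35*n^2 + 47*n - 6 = -35*n^2 + 88*n - 45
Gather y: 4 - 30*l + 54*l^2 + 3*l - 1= 54*l^2 - 27*l + 3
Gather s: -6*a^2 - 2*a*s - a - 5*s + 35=-6*a^2 - a + s*(-2*a - 5) + 35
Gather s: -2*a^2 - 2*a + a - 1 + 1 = -2*a^2 - a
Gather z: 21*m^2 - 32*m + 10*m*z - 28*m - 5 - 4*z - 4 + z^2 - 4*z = 21*m^2 - 60*m + z^2 + z*(10*m - 8) - 9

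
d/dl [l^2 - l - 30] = 2*l - 1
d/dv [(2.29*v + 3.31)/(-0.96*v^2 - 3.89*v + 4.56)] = (2.1984*v^2 + 6.3552*v + 23.3183)/(0.9216*v^4 + 7.4688*v^3 + 6.3769*v^2 - 35.4768*v + 20.7936)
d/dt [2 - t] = -1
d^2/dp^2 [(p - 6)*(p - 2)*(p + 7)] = 6*p - 2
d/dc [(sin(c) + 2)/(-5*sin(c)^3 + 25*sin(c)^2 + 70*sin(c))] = (2*sin(c) - 7)*cos(c)/(5*(sin(c) - 7)^2*sin(c)^2)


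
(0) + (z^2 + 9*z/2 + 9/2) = z^2 + 9*z/2 + 9/2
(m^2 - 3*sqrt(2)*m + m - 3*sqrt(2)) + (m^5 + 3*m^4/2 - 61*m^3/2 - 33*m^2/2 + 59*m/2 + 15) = m^5 + 3*m^4/2 - 61*m^3/2 - 31*m^2/2 - 3*sqrt(2)*m + 61*m/2 - 3*sqrt(2) + 15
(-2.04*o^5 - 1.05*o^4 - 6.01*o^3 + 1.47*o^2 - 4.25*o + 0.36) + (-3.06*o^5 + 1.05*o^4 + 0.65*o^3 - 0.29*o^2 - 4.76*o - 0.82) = -5.1*o^5 - 5.36*o^3 + 1.18*o^2 - 9.01*o - 0.46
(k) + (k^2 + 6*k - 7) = k^2 + 7*k - 7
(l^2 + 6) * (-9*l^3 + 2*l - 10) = -9*l^5 - 52*l^3 - 10*l^2 + 12*l - 60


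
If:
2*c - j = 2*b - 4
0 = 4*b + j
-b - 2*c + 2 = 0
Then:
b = -6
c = 4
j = 24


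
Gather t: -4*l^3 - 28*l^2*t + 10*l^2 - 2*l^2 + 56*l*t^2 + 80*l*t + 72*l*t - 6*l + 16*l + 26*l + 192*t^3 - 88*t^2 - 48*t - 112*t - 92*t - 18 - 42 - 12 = -4*l^3 + 8*l^2 + 36*l + 192*t^3 + t^2*(56*l - 88) + t*(-28*l^2 + 152*l - 252) - 72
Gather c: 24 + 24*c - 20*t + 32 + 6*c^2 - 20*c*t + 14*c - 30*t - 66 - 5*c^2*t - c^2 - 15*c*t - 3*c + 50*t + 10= c^2*(5 - 5*t) + c*(35 - 35*t)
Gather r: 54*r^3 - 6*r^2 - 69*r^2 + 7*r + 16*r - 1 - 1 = 54*r^3 - 75*r^2 + 23*r - 2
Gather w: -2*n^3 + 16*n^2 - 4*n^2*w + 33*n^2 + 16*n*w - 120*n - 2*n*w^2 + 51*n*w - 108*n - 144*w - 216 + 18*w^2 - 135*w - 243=-2*n^3 + 49*n^2 - 228*n + w^2*(18 - 2*n) + w*(-4*n^2 + 67*n - 279) - 459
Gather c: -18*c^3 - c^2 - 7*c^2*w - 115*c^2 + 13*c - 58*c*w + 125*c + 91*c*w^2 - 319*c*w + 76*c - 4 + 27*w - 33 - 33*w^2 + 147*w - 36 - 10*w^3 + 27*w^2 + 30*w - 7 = -18*c^3 + c^2*(-7*w - 116) + c*(91*w^2 - 377*w + 214) - 10*w^3 - 6*w^2 + 204*w - 80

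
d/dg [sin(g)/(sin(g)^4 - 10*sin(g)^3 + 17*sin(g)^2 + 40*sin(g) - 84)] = (-3*sin(g)^4 + 20*sin(g)^3 - 17*sin(g)^2 - 84)*cos(g)/((sin(g) - 7)^2*(sin(g) - 3)^2*(sin(g) - 2)^2*(sin(g) + 2)^2)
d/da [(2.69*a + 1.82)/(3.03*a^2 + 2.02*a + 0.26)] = (8.1507*a^2 + 5.4338*a - (2.69*a + 1.82)*(6.06*a + 2.02) + 0.6994)/(3.03*a^2 + 2.02*a + 0.26)^2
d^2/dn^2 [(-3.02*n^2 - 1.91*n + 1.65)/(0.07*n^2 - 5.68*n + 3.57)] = (-1.38777878078145e-17*n^4 - 2.420222*n^3 + 4.57669799999996*n^2 - 1.07238599999998*n - 48.798378)/(0.000343*n^6 - 0.083496*n^5 + 6.827583*n^4 - 191.767024*n^3 + 348.206733*n^2 - 217.173096*n + 45.499293)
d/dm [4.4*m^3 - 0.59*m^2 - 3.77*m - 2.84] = 13.2*m^2 - 1.18*m - 3.77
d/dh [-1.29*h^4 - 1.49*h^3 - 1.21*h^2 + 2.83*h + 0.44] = -5.16*h^3 - 4.47*h^2 - 2.42*h + 2.83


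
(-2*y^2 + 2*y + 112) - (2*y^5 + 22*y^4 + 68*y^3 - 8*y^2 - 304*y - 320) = -2*y^5 - 22*y^4 - 68*y^3 + 6*y^2 + 306*y + 432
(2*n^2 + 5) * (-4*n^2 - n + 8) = -8*n^4 - 2*n^3 - 4*n^2 - 5*n + 40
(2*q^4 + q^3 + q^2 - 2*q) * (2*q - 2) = 4*q^5 - 2*q^4 - 6*q^2 + 4*q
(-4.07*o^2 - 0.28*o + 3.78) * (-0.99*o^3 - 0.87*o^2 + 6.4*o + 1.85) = 4.0293*o^5 + 3.8181*o^4 - 29.5466*o^3 - 12.6101*o^2 + 23.674*o + 6.993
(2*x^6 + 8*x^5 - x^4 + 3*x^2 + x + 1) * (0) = 0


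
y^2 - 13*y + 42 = (y - 7)*(y - 6)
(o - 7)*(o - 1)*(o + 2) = o^3 - 6*o^2 - 9*o + 14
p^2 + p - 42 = (p - 6)*(p + 7)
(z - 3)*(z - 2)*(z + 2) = z^3 - 3*z^2 - 4*z + 12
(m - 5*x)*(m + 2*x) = m^2 - 3*m*x - 10*x^2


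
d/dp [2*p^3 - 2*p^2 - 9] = 2*p*(3*p - 2)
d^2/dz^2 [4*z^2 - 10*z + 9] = 8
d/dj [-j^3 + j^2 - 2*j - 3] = -3*j^2 + 2*j - 2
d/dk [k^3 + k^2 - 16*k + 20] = 3*k^2 + 2*k - 16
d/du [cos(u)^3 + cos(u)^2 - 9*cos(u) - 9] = (-3*cos(u)^2 - 2*cos(u) + 9)*sin(u)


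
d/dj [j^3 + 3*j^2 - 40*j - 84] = 3*j^2 + 6*j - 40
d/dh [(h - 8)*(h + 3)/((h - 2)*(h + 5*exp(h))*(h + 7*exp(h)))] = (-(h - 8)*(h - 2)*(h + 3)*(h + 5*exp(h))*(7*exp(h) + 1) - (h - 8)*(h - 2)*(h + 3)*(h + 7*exp(h))*(5*exp(h) + 1) - (h - 8)*(h + 3)*(h + 5*exp(h))*(h + 7*exp(h)) + (h - 2)*(h + 5*exp(h))*(h + 7*exp(h))*(2*h - 5))/((h - 2)^2*(h + 5*exp(h))^2*(h + 7*exp(h))^2)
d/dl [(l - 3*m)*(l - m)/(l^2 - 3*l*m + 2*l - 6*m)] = (m + 2)/(l^2 + 4*l + 4)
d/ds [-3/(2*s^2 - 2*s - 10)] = 3*(2*s - 1)/(2*(-s^2 + s + 5)^2)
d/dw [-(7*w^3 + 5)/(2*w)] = -7*w + 5/(2*w^2)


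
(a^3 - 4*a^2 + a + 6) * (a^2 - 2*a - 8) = a^5 - 6*a^4 + a^3 + 36*a^2 - 20*a - 48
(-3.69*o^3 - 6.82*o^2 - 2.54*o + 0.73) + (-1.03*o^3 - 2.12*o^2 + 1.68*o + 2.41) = -4.72*o^3 - 8.94*o^2 - 0.86*o + 3.14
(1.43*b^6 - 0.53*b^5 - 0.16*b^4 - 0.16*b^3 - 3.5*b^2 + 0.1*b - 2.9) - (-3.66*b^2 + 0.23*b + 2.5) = 1.43*b^6 - 0.53*b^5 - 0.16*b^4 - 0.16*b^3 + 0.16*b^2 - 0.13*b - 5.4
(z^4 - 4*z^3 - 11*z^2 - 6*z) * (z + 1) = z^5 - 3*z^4 - 15*z^3 - 17*z^2 - 6*z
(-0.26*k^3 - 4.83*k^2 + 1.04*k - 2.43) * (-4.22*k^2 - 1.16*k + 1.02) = 1.0972*k^5 + 20.6842*k^4 + 0.948799999999999*k^3 + 4.1216*k^2 + 3.8796*k - 2.4786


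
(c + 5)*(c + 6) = c^2 + 11*c + 30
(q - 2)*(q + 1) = q^2 - q - 2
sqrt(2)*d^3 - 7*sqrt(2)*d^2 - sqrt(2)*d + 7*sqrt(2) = (d - 7)*(d - 1)*(sqrt(2)*d + sqrt(2))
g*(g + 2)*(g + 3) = g^3 + 5*g^2 + 6*g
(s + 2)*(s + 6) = s^2 + 8*s + 12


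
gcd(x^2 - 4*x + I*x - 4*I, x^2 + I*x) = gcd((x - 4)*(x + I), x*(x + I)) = x + I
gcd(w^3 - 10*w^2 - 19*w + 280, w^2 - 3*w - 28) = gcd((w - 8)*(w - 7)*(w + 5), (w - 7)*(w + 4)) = w - 7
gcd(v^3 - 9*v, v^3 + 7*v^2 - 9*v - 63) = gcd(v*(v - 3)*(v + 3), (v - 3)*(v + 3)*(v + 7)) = v^2 - 9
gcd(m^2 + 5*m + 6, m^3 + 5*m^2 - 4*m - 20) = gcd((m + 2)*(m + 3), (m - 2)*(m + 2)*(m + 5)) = m + 2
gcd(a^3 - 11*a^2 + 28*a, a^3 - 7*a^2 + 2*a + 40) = a - 4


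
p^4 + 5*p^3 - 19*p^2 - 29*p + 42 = (p - 3)*(p - 1)*(p + 2)*(p + 7)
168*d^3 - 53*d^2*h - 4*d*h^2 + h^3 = (-8*d + h)*(-3*d + h)*(7*d + h)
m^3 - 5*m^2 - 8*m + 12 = (m - 6)*(m - 1)*(m + 2)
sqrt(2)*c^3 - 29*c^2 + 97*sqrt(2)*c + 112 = (c - 8*sqrt(2))*(c - 7*sqrt(2))*(sqrt(2)*c + 1)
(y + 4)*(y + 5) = y^2 + 9*y + 20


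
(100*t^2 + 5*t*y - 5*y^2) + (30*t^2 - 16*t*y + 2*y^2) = 130*t^2 - 11*t*y - 3*y^2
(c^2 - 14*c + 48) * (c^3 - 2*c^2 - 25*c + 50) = c^5 - 16*c^4 + 51*c^3 + 304*c^2 - 1900*c + 2400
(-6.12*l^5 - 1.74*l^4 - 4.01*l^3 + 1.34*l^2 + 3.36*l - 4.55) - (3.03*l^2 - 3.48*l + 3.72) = -6.12*l^5 - 1.74*l^4 - 4.01*l^3 - 1.69*l^2 + 6.84*l - 8.27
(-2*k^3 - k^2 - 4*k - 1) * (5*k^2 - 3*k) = -10*k^5 + k^4 - 17*k^3 + 7*k^2 + 3*k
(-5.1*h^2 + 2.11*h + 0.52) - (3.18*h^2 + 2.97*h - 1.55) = -8.28*h^2 - 0.86*h + 2.07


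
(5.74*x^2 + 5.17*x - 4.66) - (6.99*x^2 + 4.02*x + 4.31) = -1.25*x^2 + 1.15*x - 8.97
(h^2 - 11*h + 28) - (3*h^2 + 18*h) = -2*h^2 - 29*h + 28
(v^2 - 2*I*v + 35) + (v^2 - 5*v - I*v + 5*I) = 2*v^2 - 5*v - 3*I*v + 35 + 5*I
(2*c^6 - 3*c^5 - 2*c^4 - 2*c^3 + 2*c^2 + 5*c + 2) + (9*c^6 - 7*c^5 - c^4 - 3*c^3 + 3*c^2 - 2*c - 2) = 11*c^6 - 10*c^5 - 3*c^4 - 5*c^3 + 5*c^2 + 3*c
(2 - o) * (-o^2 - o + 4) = o^3 - o^2 - 6*o + 8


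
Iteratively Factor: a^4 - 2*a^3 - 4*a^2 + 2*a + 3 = (a - 1)*(a^3 - a^2 - 5*a - 3) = (a - 1)*(a + 1)*(a^2 - 2*a - 3) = (a - 3)*(a - 1)*(a + 1)*(a + 1)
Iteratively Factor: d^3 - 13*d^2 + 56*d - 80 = (d - 5)*(d^2 - 8*d + 16) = (d - 5)*(d - 4)*(d - 4)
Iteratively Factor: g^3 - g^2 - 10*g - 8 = (g + 1)*(g^2 - 2*g - 8) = (g - 4)*(g + 1)*(g + 2)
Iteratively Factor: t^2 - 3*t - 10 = (t + 2)*(t - 5)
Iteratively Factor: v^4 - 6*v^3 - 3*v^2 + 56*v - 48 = (v - 1)*(v^3 - 5*v^2 - 8*v + 48) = (v - 1)*(v + 3)*(v^2 - 8*v + 16) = (v - 4)*(v - 1)*(v + 3)*(v - 4)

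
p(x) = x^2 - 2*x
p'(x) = 2*x - 2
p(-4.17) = 25.73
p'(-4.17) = -10.34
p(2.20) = 0.44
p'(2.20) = 2.40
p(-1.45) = 5.00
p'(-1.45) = -4.90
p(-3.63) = 20.44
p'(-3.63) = -9.26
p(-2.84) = 13.75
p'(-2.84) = -7.68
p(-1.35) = 4.52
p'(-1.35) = -4.70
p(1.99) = -0.02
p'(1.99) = 1.98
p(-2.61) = 12.03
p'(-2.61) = -7.22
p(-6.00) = 48.00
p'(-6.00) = -14.00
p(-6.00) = 48.00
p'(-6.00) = -14.00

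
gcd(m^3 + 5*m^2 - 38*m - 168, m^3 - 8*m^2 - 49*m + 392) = m + 7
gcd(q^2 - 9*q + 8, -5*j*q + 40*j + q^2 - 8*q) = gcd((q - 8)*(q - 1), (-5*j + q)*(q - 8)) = q - 8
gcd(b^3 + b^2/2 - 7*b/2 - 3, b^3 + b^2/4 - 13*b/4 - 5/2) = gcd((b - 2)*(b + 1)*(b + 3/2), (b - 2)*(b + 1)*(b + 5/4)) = b^2 - b - 2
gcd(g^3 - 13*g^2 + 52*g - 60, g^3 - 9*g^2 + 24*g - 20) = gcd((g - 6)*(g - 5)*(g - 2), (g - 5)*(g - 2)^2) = g^2 - 7*g + 10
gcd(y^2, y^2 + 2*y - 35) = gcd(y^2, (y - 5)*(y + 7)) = 1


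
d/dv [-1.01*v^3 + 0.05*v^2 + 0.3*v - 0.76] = -3.03*v^2 + 0.1*v + 0.3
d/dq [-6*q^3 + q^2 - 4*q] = -18*q^2 + 2*q - 4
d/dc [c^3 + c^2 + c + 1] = 3*c^2 + 2*c + 1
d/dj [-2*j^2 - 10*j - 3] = -4*j - 10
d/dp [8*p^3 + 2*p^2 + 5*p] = 24*p^2 + 4*p + 5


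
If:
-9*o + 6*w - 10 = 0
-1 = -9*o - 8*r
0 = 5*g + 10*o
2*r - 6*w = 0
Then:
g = 26/15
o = -13/15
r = 11/10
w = 11/30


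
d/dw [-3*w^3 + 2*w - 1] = 2 - 9*w^2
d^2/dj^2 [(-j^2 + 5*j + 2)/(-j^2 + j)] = 4*(-2*j^3 - 3*j^2 + 3*j - 1)/(j^3*(j^3 - 3*j^2 + 3*j - 1))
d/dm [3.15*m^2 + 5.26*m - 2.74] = 6.3*m + 5.26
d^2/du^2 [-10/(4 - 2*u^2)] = 10*(3*u^2 + 2)/(u^2 - 2)^3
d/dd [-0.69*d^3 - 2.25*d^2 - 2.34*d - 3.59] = -2.07*d^2 - 4.5*d - 2.34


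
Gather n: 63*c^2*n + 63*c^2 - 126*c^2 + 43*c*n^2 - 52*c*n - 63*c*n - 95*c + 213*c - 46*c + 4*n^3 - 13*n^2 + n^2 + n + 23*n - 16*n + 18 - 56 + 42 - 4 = -63*c^2 + 72*c + 4*n^3 + n^2*(43*c - 12) + n*(63*c^2 - 115*c + 8)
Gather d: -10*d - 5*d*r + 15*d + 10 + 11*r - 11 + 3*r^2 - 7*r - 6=d*(5 - 5*r) + 3*r^2 + 4*r - 7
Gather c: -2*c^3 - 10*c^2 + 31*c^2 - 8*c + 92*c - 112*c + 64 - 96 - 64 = -2*c^3 + 21*c^2 - 28*c - 96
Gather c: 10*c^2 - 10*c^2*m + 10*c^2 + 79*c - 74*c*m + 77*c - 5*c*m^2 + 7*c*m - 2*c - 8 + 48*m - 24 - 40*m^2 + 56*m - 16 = c^2*(20 - 10*m) + c*(-5*m^2 - 67*m + 154) - 40*m^2 + 104*m - 48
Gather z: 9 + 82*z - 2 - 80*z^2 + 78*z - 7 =-80*z^2 + 160*z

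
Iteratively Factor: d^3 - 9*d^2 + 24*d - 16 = (d - 4)*(d^2 - 5*d + 4) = (d - 4)^2*(d - 1)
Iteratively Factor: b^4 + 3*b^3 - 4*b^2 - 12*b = (b + 2)*(b^3 + b^2 - 6*b) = (b + 2)*(b + 3)*(b^2 - 2*b) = b*(b + 2)*(b + 3)*(b - 2)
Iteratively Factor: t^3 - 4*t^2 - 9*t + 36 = (t - 3)*(t^2 - t - 12) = (t - 4)*(t - 3)*(t + 3)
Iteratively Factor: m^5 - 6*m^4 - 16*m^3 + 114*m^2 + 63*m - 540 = (m + 3)*(m^4 - 9*m^3 + 11*m^2 + 81*m - 180) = (m - 5)*(m + 3)*(m^3 - 4*m^2 - 9*m + 36) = (m - 5)*(m - 4)*(m + 3)*(m^2 - 9) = (m - 5)*(m - 4)*(m - 3)*(m + 3)*(m + 3)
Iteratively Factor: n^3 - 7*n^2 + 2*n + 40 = (n - 4)*(n^2 - 3*n - 10) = (n - 5)*(n - 4)*(n + 2)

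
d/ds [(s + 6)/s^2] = (-s - 12)/s^3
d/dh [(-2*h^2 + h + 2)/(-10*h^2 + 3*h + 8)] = 2*(2*h^2 + 4*h + 1)/(100*h^4 - 60*h^3 - 151*h^2 + 48*h + 64)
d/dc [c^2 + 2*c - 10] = 2*c + 2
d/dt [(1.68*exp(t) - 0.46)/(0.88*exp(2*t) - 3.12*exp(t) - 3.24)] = (-1.4784*exp(2*t) + 0.8096*exp(t) - 6.8784)*exp(t)/(0.7744*exp(4*t) - 5.4912*exp(3*t) + 4.032*exp(2*t) + 20.2176*exp(t) + 10.4976)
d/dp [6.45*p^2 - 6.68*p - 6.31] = 12.9*p - 6.68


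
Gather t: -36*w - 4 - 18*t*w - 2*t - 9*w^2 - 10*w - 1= t*(-18*w - 2) - 9*w^2 - 46*w - 5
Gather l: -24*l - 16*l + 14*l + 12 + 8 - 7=13 - 26*l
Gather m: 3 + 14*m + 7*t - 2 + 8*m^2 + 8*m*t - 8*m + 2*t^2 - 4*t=8*m^2 + m*(8*t + 6) + 2*t^2 + 3*t + 1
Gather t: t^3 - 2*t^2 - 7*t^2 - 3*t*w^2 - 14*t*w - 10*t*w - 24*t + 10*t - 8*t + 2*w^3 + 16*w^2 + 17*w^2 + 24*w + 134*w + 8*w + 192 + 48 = t^3 - 9*t^2 + t*(-3*w^2 - 24*w - 22) + 2*w^3 + 33*w^2 + 166*w + 240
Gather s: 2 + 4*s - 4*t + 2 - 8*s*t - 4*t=s*(4 - 8*t) - 8*t + 4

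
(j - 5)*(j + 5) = j^2 - 25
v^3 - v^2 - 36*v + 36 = (v - 6)*(v - 1)*(v + 6)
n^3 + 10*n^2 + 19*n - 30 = (n - 1)*(n + 5)*(n + 6)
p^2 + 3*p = p*(p + 3)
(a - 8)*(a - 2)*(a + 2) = a^3 - 8*a^2 - 4*a + 32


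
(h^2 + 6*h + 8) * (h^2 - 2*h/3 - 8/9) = h^4 + 16*h^3/3 + 28*h^2/9 - 32*h/3 - 64/9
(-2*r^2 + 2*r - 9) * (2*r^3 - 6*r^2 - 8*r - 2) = -4*r^5 + 16*r^4 - 14*r^3 + 42*r^2 + 68*r + 18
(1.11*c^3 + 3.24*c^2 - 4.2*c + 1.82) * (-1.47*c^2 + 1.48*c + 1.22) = -1.6317*c^5 - 3.12*c^4 + 12.3234*c^3 - 4.9386*c^2 - 2.4304*c + 2.2204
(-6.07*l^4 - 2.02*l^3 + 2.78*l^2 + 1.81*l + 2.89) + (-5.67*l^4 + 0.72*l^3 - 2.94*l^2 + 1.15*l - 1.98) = -11.74*l^4 - 1.3*l^3 - 0.16*l^2 + 2.96*l + 0.91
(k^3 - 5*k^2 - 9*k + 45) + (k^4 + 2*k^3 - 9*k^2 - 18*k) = k^4 + 3*k^3 - 14*k^2 - 27*k + 45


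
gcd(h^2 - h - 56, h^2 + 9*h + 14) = h + 7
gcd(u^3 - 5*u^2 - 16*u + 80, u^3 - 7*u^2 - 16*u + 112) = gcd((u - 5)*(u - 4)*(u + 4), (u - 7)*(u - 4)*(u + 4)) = u^2 - 16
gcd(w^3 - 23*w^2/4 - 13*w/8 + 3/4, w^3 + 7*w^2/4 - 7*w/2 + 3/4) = w - 1/4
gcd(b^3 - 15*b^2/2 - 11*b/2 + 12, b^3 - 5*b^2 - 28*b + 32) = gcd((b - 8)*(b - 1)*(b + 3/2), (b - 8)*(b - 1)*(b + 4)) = b^2 - 9*b + 8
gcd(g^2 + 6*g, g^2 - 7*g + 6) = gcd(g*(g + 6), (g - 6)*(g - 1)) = 1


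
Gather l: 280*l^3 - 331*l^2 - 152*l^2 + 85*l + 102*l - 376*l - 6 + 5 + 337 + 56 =280*l^3 - 483*l^2 - 189*l + 392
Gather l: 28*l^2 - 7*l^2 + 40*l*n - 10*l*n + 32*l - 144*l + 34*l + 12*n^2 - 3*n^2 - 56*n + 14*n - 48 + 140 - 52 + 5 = 21*l^2 + l*(30*n - 78) + 9*n^2 - 42*n + 45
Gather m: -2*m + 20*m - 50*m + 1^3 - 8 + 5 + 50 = 48 - 32*m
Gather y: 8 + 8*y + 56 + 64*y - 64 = 72*y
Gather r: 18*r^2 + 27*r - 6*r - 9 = 18*r^2 + 21*r - 9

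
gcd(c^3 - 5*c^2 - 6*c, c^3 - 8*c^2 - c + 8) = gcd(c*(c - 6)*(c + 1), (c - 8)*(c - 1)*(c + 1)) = c + 1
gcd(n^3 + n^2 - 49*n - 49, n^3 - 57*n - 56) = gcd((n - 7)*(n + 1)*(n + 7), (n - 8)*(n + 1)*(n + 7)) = n^2 + 8*n + 7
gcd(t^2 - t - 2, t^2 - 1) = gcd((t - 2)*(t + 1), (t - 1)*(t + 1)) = t + 1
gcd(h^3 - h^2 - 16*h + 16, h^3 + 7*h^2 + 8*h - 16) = h^2 + 3*h - 4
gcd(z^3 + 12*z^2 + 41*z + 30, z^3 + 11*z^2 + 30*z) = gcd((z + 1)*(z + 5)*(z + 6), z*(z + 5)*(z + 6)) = z^2 + 11*z + 30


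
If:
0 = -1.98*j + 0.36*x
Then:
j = 0.181818181818182*x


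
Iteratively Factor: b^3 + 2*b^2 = (b + 2)*(b^2) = b*(b + 2)*(b)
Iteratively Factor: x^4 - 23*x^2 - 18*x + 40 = (x + 2)*(x^3 - 2*x^2 - 19*x + 20) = (x - 5)*(x + 2)*(x^2 + 3*x - 4) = (x - 5)*(x + 2)*(x + 4)*(x - 1)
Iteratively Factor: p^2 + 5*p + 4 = (p + 1)*(p + 4)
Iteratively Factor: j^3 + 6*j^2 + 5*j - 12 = (j + 3)*(j^2 + 3*j - 4) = (j - 1)*(j + 3)*(j + 4)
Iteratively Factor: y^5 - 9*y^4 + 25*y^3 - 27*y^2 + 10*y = (y)*(y^4 - 9*y^3 + 25*y^2 - 27*y + 10) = y*(y - 1)*(y^3 - 8*y^2 + 17*y - 10) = y*(y - 1)^2*(y^2 - 7*y + 10) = y*(y - 5)*(y - 1)^2*(y - 2)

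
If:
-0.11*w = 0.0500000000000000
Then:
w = -0.45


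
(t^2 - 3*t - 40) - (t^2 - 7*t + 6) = 4*t - 46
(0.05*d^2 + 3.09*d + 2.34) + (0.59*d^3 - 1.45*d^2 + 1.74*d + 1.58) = 0.59*d^3 - 1.4*d^2 + 4.83*d + 3.92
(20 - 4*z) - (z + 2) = 18 - 5*z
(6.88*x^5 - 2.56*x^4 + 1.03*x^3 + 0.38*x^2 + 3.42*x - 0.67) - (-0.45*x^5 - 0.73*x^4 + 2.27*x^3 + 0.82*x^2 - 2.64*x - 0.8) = 7.33*x^5 - 1.83*x^4 - 1.24*x^3 - 0.44*x^2 + 6.06*x + 0.13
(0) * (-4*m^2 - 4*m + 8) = 0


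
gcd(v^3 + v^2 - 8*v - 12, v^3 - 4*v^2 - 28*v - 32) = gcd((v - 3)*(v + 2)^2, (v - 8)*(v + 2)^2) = v^2 + 4*v + 4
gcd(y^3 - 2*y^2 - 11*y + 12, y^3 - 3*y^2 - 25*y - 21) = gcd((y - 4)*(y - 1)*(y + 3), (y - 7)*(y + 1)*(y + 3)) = y + 3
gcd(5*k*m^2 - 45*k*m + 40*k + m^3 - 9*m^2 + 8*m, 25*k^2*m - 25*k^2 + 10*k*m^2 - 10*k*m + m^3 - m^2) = 5*k*m - 5*k + m^2 - m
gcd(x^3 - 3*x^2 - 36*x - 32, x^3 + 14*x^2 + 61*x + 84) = x + 4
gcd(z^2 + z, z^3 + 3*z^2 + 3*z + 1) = z + 1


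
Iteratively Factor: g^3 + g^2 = (g)*(g^2 + g) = g*(g + 1)*(g)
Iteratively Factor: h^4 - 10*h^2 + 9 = (h - 1)*(h^3 + h^2 - 9*h - 9) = (h - 1)*(h + 3)*(h^2 - 2*h - 3) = (h - 1)*(h + 1)*(h + 3)*(h - 3)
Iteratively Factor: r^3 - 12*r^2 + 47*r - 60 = (r - 5)*(r^2 - 7*r + 12) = (r - 5)*(r - 3)*(r - 4)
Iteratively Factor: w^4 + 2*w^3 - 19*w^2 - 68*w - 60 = (w - 5)*(w^3 + 7*w^2 + 16*w + 12) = (w - 5)*(w + 2)*(w^2 + 5*w + 6) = (w - 5)*(w + 2)*(w + 3)*(w + 2)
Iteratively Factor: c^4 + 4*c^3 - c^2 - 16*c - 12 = (c + 2)*(c^3 + 2*c^2 - 5*c - 6) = (c + 1)*(c + 2)*(c^2 + c - 6) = (c + 1)*(c + 2)*(c + 3)*(c - 2)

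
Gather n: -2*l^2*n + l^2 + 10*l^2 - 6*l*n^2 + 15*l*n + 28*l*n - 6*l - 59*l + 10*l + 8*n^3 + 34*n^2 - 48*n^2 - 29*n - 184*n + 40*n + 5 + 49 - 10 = 11*l^2 - 55*l + 8*n^3 + n^2*(-6*l - 14) + n*(-2*l^2 + 43*l - 173) + 44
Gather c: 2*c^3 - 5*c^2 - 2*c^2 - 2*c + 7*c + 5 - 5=2*c^3 - 7*c^2 + 5*c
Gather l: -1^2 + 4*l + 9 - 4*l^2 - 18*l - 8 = -4*l^2 - 14*l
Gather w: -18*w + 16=16 - 18*w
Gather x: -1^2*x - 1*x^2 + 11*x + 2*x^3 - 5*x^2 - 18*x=2*x^3 - 6*x^2 - 8*x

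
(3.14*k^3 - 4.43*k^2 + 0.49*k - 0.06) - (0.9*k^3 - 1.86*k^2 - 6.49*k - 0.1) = 2.24*k^3 - 2.57*k^2 + 6.98*k + 0.04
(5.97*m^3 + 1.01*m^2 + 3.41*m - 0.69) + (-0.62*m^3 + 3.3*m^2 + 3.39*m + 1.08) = 5.35*m^3 + 4.31*m^2 + 6.8*m + 0.39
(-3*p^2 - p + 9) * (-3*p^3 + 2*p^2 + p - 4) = 9*p^5 - 3*p^4 - 32*p^3 + 29*p^2 + 13*p - 36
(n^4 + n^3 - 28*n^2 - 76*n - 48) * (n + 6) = n^5 + 7*n^4 - 22*n^3 - 244*n^2 - 504*n - 288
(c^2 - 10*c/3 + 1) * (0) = 0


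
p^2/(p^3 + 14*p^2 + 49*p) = p/(p^2 + 14*p + 49)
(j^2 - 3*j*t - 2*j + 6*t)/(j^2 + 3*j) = (j^2 - 3*j*t - 2*j + 6*t)/(j*(j + 3))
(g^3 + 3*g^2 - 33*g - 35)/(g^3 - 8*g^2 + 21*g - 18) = (g^3 + 3*g^2 - 33*g - 35)/(g^3 - 8*g^2 + 21*g - 18)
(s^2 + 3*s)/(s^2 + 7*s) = (s + 3)/(s + 7)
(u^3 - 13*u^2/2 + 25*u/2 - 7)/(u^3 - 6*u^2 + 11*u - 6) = (u - 7/2)/(u - 3)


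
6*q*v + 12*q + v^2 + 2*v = (6*q + v)*(v + 2)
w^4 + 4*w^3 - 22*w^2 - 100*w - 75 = (w - 5)*(w + 1)*(w + 3)*(w + 5)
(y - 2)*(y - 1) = y^2 - 3*y + 2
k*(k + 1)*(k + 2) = k^3 + 3*k^2 + 2*k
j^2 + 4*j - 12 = (j - 2)*(j + 6)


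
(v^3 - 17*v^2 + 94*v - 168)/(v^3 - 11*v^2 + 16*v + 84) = (v - 4)/(v + 2)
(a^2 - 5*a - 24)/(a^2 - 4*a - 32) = (a + 3)/(a + 4)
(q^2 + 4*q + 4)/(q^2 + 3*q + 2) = (q + 2)/(q + 1)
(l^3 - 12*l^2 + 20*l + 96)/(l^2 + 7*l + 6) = (l^3 - 12*l^2 + 20*l + 96)/(l^2 + 7*l + 6)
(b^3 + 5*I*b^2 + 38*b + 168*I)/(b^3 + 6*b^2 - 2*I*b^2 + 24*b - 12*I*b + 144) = (b + 7*I)/(b + 6)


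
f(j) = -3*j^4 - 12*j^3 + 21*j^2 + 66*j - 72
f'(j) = -12*j^3 - 36*j^2 + 42*j + 66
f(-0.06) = -75.88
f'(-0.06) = 63.35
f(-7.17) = -2971.04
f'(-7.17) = 2337.36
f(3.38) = -463.93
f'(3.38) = -666.69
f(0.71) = -19.61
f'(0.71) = 73.38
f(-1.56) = -96.06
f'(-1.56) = -41.57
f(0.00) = -72.00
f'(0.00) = 66.00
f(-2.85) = -9.66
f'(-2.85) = -68.32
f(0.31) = -49.91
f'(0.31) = 75.20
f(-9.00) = -9900.00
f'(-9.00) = 5520.00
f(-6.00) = -1008.00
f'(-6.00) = 1110.00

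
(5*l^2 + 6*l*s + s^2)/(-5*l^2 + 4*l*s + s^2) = (l + s)/(-l + s)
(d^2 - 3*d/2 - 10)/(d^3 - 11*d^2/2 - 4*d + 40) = 1/(d - 4)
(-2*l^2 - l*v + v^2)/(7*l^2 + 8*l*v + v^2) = (-2*l + v)/(7*l + v)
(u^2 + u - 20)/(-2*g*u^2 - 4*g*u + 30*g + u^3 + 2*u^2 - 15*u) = (u - 4)/(-2*g*u + 6*g + u^2 - 3*u)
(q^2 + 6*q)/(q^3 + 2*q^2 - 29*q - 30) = q/(q^2 - 4*q - 5)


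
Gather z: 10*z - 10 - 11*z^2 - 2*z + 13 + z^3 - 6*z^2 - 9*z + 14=z^3 - 17*z^2 - z + 17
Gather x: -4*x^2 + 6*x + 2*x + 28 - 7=-4*x^2 + 8*x + 21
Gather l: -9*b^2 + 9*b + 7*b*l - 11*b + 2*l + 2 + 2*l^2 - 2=-9*b^2 - 2*b + 2*l^2 + l*(7*b + 2)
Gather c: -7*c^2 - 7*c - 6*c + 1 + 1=-7*c^2 - 13*c + 2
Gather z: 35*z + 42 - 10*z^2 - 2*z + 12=-10*z^2 + 33*z + 54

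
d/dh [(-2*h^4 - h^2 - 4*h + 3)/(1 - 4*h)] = 2*(12*h^4 - 4*h^3 + 2*h^2 - h + 4)/(16*h^2 - 8*h + 1)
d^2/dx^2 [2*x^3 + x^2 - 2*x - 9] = 12*x + 2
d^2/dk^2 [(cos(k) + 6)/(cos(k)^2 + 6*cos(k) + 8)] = (-9*(1 - cos(2*k))^2*cos(k)/4 - 9*(1 - cos(2*k))^2/2 + 349*cos(k) + 12*cos(2*k) - 33*cos(3*k)/2 + cos(5*k)/2 + 270)/((cos(k) + 2)^3*(cos(k) + 4)^3)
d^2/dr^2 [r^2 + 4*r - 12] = 2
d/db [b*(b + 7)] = 2*b + 7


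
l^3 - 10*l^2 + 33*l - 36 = (l - 4)*(l - 3)^2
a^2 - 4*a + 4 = (a - 2)^2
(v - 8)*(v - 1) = v^2 - 9*v + 8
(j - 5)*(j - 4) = j^2 - 9*j + 20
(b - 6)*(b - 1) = b^2 - 7*b + 6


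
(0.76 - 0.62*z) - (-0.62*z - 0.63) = 1.39000000000000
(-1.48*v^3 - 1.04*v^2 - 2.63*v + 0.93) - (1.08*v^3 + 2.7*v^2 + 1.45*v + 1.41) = -2.56*v^3 - 3.74*v^2 - 4.08*v - 0.48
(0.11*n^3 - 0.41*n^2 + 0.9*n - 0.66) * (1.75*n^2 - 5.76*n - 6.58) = 0.1925*n^5 - 1.3511*n^4 + 3.2128*n^3 - 3.6412*n^2 - 2.1204*n + 4.3428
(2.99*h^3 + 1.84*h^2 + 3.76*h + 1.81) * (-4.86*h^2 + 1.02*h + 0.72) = -14.5314*h^5 - 5.8926*h^4 - 14.244*h^3 - 3.6366*h^2 + 4.5534*h + 1.3032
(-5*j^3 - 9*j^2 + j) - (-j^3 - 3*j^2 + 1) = -4*j^3 - 6*j^2 + j - 1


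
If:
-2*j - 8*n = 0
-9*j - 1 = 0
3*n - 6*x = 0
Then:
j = -1/9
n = 1/36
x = 1/72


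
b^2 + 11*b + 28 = (b + 4)*(b + 7)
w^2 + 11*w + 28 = (w + 4)*(w + 7)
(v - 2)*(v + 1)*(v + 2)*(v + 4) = v^4 + 5*v^3 - 20*v - 16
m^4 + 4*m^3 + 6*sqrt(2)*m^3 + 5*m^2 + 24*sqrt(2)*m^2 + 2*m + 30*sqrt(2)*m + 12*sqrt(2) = (m + 1)^2*(m + 2)*(m + 6*sqrt(2))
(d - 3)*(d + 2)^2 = d^3 + d^2 - 8*d - 12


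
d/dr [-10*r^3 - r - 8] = -30*r^2 - 1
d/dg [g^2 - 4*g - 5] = 2*g - 4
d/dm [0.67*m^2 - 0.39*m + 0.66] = 1.34*m - 0.39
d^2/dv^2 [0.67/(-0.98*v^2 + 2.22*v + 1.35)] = (-1.286936*v^2 + 2.915304*v + 0.67*(1.96*v - 2.22)*(3.92*v - 4.44) + 1.77282)/(-0.98*v^2 + 2.22*v + 1.35)^3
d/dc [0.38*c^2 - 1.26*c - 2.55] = 0.76*c - 1.26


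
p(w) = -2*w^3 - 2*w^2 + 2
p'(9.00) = -522.00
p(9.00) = -1618.00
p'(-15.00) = -1290.00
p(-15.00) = 6302.00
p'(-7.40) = -298.96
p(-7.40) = 702.93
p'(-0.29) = 0.66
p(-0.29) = 1.88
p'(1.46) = -18.63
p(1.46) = -8.49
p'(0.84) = -7.59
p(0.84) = -0.60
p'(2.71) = -54.90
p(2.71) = -52.49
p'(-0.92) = -1.40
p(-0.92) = 1.86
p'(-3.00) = -42.00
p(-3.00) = 38.00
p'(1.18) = -13.07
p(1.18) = -4.07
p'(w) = -6*w^2 - 4*w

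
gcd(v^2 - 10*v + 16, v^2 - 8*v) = v - 8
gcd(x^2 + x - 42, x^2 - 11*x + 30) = x - 6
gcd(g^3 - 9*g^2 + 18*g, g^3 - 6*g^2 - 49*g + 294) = g - 6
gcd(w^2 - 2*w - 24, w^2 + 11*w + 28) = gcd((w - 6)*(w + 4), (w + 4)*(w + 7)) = w + 4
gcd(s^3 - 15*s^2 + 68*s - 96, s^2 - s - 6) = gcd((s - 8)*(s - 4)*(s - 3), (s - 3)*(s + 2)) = s - 3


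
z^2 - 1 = (z - 1)*(z + 1)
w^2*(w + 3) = w^3 + 3*w^2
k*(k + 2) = k^2 + 2*k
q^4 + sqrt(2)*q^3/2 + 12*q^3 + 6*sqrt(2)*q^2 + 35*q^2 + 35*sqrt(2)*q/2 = q*(q + 5)*(q + 7)*(q + sqrt(2)/2)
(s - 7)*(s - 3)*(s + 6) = s^3 - 4*s^2 - 39*s + 126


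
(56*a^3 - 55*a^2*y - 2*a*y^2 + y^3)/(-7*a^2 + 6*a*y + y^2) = -8*a + y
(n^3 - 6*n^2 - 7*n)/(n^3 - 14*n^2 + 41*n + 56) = n/(n - 8)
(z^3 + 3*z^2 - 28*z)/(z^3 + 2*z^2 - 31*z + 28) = z/(z - 1)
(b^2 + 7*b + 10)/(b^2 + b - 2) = (b + 5)/(b - 1)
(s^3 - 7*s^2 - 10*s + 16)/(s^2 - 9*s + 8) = s + 2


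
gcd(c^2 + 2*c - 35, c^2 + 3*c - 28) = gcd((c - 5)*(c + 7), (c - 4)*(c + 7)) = c + 7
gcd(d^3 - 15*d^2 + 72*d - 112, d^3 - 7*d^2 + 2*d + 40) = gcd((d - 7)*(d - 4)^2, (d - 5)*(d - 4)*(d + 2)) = d - 4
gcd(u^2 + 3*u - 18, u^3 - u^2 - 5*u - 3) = u - 3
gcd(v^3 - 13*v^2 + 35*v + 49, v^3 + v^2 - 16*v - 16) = v + 1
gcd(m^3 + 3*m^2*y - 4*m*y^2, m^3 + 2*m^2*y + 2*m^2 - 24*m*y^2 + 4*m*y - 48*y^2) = 1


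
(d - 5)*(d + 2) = d^2 - 3*d - 10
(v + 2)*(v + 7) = v^2 + 9*v + 14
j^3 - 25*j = j*(j - 5)*(j + 5)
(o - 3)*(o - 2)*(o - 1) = o^3 - 6*o^2 + 11*o - 6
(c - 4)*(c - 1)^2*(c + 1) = c^4 - 5*c^3 + 3*c^2 + 5*c - 4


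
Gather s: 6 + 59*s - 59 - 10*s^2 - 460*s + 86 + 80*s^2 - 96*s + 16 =70*s^2 - 497*s + 49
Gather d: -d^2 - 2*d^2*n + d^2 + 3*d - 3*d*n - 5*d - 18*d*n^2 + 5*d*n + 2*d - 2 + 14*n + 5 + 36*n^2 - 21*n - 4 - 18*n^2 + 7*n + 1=-2*d^2*n + d*(-18*n^2 + 2*n) + 18*n^2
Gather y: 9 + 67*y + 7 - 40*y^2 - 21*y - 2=-40*y^2 + 46*y + 14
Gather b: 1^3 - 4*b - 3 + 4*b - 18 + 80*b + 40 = 80*b + 20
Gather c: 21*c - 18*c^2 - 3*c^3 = -3*c^3 - 18*c^2 + 21*c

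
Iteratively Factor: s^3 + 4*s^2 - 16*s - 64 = (s - 4)*(s^2 + 8*s + 16) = (s - 4)*(s + 4)*(s + 4)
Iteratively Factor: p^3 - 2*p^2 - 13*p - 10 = (p + 1)*(p^2 - 3*p - 10) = (p - 5)*(p + 1)*(p + 2)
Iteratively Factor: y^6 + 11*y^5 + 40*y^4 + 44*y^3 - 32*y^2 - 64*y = (y - 1)*(y^5 + 12*y^4 + 52*y^3 + 96*y^2 + 64*y) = (y - 1)*(y + 2)*(y^4 + 10*y^3 + 32*y^2 + 32*y) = (y - 1)*(y + 2)*(y + 4)*(y^3 + 6*y^2 + 8*y) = (y - 1)*(y + 2)*(y + 4)^2*(y^2 + 2*y) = y*(y - 1)*(y + 2)*(y + 4)^2*(y + 2)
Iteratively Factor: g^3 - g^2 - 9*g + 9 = (g - 1)*(g^2 - 9) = (g - 1)*(g + 3)*(g - 3)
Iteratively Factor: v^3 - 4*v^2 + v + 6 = (v - 2)*(v^2 - 2*v - 3) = (v - 3)*(v - 2)*(v + 1)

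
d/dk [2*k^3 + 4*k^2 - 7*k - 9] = 6*k^2 + 8*k - 7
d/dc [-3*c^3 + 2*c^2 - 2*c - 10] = -9*c^2 + 4*c - 2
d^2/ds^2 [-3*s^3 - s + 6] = -18*s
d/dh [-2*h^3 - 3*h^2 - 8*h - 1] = -6*h^2 - 6*h - 8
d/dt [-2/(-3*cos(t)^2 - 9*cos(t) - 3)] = 2*(2*cos(t) + 3)*sin(t)/(3*(cos(t)^2 + 3*cos(t) + 1)^2)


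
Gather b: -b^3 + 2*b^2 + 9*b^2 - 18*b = -b^3 + 11*b^2 - 18*b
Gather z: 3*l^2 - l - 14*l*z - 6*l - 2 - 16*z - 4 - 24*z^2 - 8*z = 3*l^2 - 7*l - 24*z^2 + z*(-14*l - 24) - 6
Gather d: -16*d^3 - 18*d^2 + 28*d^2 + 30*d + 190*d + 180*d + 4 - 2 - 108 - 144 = -16*d^3 + 10*d^2 + 400*d - 250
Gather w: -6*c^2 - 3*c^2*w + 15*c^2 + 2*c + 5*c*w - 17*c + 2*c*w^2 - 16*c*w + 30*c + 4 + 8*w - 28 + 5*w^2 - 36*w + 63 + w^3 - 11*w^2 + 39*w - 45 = 9*c^2 + 15*c + w^3 + w^2*(2*c - 6) + w*(-3*c^2 - 11*c + 11) - 6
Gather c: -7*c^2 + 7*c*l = -7*c^2 + 7*c*l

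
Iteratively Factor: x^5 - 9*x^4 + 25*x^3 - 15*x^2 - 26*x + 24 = (x - 3)*(x^4 - 6*x^3 + 7*x^2 + 6*x - 8) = (x - 3)*(x - 1)*(x^3 - 5*x^2 + 2*x + 8) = (x - 3)*(x - 2)*(x - 1)*(x^2 - 3*x - 4) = (x - 4)*(x - 3)*(x - 2)*(x - 1)*(x + 1)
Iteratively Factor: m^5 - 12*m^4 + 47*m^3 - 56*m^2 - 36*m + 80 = (m - 2)*(m^4 - 10*m^3 + 27*m^2 - 2*m - 40) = (m - 2)^2*(m^3 - 8*m^2 + 11*m + 20) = (m - 2)^2*(m + 1)*(m^2 - 9*m + 20) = (m - 4)*(m - 2)^2*(m + 1)*(m - 5)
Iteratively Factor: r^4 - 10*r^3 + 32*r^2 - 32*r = (r - 4)*(r^3 - 6*r^2 + 8*r) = r*(r - 4)*(r^2 - 6*r + 8) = r*(r - 4)^2*(r - 2)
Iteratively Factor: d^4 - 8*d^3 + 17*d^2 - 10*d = (d)*(d^3 - 8*d^2 + 17*d - 10) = d*(d - 5)*(d^2 - 3*d + 2) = d*(d - 5)*(d - 1)*(d - 2)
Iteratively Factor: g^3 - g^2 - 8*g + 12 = (g - 2)*(g^2 + g - 6) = (g - 2)*(g + 3)*(g - 2)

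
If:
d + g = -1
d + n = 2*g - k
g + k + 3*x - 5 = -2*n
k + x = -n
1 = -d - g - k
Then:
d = 2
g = -3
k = 0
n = -8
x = 8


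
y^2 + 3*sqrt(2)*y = y*(y + 3*sqrt(2))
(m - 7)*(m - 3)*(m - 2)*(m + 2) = m^4 - 10*m^3 + 17*m^2 + 40*m - 84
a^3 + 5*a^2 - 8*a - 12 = (a - 2)*(a + 1)*(a + 6)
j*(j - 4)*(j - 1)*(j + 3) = j^4 - 2*j^3 - 11*j^2 + 12*j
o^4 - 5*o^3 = o^3*(o - 5)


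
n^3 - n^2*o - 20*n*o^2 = n*(n - 5*o)*(n + 4*o)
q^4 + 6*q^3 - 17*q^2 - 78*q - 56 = (q - 4)*(q + 1)*(q + 2)*(q + 7)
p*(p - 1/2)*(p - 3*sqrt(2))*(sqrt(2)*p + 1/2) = sqrt(2)*p^4 - 11*p^3/2 - sqrt(2)*p^3/2 - 3*sqrt(2)*p^2/2 + 11*p^2/4 + 3*sqrt(2)*p/4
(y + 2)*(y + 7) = y^2 + 9*y + 14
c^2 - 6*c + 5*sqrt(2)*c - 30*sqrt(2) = (c - 6)*(c + 5*sqrt(2))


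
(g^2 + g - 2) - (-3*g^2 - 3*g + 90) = 4*g^2 + 4*g - 92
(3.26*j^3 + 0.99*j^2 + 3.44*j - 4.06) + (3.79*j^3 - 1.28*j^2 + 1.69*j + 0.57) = 7.05*j^3 - 0.29*j^2 + 5.13*j - 3.49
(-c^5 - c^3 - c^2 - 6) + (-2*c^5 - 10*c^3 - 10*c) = -3*c^5 - 11*c^3 - c^2 - 10*c - 6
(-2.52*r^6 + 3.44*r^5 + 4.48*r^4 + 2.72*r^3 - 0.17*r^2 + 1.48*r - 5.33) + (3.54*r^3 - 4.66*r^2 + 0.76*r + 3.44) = -2.52*r^6 + 3.44*r^5 + 4.48*r^4 + 6.26*r^3 - 4.83*r^2 + 2.24*r - 1.89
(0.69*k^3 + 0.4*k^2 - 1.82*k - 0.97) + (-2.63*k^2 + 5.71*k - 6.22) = 0.69*k^3 - 2.23*k^2 + 3.89*k - 7.19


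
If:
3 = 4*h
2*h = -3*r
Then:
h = 3/4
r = -1/2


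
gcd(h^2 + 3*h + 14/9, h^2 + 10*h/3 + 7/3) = h + 7/3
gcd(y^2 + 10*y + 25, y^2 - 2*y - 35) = y + 5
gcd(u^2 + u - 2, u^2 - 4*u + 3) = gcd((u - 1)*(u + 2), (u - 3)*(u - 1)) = u - 1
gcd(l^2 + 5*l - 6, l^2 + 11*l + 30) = l + 6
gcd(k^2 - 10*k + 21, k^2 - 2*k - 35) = k - 7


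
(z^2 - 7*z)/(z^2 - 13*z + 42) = z/(z - 6)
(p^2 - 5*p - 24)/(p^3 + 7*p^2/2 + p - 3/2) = 2*(p - 8)/(2*p^2 + p - 1)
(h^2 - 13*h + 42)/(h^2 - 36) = (h - 7)/(h + 6)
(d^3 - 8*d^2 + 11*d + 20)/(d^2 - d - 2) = (d^2 - 9*d + 20)/(d - 2)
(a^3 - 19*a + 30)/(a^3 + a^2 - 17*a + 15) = (a - 2)/(a - 1)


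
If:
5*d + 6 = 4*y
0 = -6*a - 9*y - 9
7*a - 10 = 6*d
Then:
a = -10/51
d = -290/153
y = -133/153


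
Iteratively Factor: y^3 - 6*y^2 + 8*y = (y)*(y^2 - 6*y + 8) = y*(y - 2)*(y - 4)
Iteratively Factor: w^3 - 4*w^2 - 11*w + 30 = (w - 5)*(w^2 + w - 6) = (w - 5)*(w - 2)*(w + 3)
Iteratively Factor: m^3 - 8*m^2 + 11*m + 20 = (m + 1)*(m^2 - 9*m + 20) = (m - 4)*(m + 1)*(m - 5)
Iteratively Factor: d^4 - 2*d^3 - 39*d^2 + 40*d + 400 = (d + 4)*(d^3 - 6*d^2 - 15*d + 100) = (d + 4)^2*(d^2 - 10*d + 25) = (d - 5)*(d + 4)^2*(d - 5)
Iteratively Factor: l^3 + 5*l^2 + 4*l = (l + 4)*(l^2 + l) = l*(l + 4)*(l + 1)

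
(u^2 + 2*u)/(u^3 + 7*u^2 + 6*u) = (u + 2)/(u^2 + 7*u + 6)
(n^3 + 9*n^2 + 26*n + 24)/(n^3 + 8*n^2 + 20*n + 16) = (n + 3)/(n + 2)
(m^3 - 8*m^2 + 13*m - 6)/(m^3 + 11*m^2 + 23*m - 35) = (m^2 - 7*m + 6)/(m^2 + 12*m + 35)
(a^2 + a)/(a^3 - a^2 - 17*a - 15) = a/(a^2 - 2*a - 15)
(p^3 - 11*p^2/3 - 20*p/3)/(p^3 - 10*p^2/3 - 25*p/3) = (3*p + 4)/(3*p + 5)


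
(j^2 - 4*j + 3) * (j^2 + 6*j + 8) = j^4 + 2*j^3 - 13*j^2 - 14*j + 24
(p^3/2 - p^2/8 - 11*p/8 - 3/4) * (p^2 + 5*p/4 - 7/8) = p^5/2 + p^4/2 - 63*p^3/32 - 151*p^2/64 + 17*p/64 + 21/32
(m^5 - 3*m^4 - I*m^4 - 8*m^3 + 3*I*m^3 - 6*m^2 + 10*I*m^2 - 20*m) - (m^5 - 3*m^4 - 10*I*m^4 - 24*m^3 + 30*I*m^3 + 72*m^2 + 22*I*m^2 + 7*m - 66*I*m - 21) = 9*I*m^4 + 16*m^3 - 27*I*m^3 - 78*m^2 - 12*I*m^2 - 27*m + 66*I*m + 21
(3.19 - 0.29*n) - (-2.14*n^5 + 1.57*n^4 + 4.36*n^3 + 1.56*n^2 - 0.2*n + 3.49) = 2.14*n^5 - 1.57*n^4 - 4.36*n^3 - 1.56*n^2 - 0.09*n - 0.3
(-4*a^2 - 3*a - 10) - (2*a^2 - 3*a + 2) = -6*a^2 - 12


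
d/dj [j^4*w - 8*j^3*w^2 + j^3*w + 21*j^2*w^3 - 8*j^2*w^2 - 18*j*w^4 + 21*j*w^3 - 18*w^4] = w*(4*j^3 - 24*j^2*w + 3*j^2 + 42*j*w^2 - 16*j*w - 18*w^3 + 21*w^2)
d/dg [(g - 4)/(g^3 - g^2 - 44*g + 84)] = (g^3 - g^2 - 44*g + (g - 4)*(-3*g^2 + 2*g + 44) + 84)/(g^3 - g^2 - 44*g + 84)^2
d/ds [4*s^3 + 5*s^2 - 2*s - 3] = 12*s^2 + 10*s - 2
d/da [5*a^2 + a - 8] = 10*a + 1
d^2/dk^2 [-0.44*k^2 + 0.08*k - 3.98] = -0.880000000000000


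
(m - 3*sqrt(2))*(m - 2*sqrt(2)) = m^2 - 5*sqrt(2)*m + 12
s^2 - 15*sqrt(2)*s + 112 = (s - 8*sqrt(2))*(s - 7*sqrt(2))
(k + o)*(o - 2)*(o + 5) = k*o^2 + 3*k*o - 10*k + o^3 + 3*o^2 - 10*o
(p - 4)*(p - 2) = p^2 - 6*p + 8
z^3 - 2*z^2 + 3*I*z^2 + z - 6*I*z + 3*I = (z - 1)^2*(z + 3*I)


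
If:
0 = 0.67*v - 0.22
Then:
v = 0.33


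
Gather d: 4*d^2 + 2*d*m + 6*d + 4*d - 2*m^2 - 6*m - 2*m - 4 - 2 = 4*d^2 + d*(2*m + 10) - 2*m^2 - 8*m - 6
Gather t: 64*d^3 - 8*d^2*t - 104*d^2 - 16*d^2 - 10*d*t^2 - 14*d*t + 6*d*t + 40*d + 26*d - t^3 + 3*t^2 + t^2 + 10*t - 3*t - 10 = 64*d^3 - 120*d^2 + 66*d - t^3 + t^2*(4 - 10*d) + t*(-8*d^2 - 8*d + 7) - 10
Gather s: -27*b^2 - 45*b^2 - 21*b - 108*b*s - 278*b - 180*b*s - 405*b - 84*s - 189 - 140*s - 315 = -72*b^2 - 704*b + s*(-288*b - 224) - 504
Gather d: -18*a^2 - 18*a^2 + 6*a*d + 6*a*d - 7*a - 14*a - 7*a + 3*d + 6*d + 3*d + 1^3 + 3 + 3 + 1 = -36*a^2 - 28*a + d*(12*a + 12) + 8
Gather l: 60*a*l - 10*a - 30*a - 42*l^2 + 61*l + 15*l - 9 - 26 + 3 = -40*a - 42*l^2 + l*(60*a + 76) - 32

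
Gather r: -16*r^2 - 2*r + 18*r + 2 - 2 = -16*r^2 + 16*r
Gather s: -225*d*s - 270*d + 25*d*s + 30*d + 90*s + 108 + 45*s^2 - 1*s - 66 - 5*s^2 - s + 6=-240*d + 40*s^2 + s*(88 - 200*d) + 48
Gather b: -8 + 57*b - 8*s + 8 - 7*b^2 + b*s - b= -7*b^2 + b*(s + 56) - 8*s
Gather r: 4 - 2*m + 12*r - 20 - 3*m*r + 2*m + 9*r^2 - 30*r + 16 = 9*r^2 + r*(-3*m - 18)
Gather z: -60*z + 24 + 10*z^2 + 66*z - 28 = 10*z^2 + 6*z - 4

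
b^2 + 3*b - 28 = (b - 4)*(b + 7)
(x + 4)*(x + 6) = x^2 + 10*x + 24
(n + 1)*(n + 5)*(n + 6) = n^3 + 12*n^2 + 41*n + 30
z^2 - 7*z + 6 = (z - 6)*(z - 1)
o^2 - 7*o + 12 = (o - 4)*(o - 3)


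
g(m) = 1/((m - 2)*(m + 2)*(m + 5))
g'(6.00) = 0.00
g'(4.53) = -0.00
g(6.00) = 0.00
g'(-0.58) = 0.03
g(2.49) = 0.06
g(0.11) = -0.05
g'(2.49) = -0.15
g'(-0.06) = 0.01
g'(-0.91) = 0.06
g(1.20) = -0.06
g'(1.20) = -0.05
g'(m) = -1/((m - 2)*(m + 2)*(m + 5)^2) - 1/((m - 2)*(m + 2)^2*(m + 5)) - 1/((m - 2)^2*(m + 2)*(m + 5)) = (-(m - 2)*(m + 2) - (m - 2)*(m + 5) - (m + 2)*(m + 5))/((m - 2)^2*(m + 2)^2*(m + 5)^2)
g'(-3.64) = 0.00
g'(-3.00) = 0.07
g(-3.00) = 0.10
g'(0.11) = 0.01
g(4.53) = 0.01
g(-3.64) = 0.08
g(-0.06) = -0.05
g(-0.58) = -0.06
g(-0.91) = -0.08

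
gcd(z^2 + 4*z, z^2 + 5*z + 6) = 1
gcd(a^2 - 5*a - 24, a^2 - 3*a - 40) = a - 8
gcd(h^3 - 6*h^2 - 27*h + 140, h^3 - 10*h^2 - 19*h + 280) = h^2 - 2*h - 35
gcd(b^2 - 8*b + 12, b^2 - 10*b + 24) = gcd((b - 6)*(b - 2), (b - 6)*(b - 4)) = b - 6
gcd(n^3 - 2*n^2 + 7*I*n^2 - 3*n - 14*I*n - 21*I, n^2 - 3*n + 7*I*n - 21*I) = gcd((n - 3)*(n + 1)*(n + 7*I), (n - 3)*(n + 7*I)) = n^2 + n*(-3 + 7*I) - 21*I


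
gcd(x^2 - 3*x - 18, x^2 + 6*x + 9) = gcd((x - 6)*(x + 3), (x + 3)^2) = x + 3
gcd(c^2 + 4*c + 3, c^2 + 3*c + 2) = c + 1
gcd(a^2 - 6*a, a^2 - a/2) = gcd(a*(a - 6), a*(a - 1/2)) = a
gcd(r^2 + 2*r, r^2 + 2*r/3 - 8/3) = r + 2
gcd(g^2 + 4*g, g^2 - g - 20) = g + 4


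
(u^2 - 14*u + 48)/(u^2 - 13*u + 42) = (u - 8)/(u - 7)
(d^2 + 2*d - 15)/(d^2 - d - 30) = (d - 3)/(d - 6)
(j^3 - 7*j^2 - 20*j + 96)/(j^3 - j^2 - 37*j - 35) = (-j^3 + 7*j^2 + 20*j - 96)/(-j^3 + j^2 + 37*j + 35)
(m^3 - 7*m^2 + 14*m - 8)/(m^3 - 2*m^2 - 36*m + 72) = (m^2 - 5*m + 4)/(m^2 - 36)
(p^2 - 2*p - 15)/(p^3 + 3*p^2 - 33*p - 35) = (p + 3)/(p^2 + 8*p + 7)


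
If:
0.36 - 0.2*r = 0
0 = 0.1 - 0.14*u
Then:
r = 1.80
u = 0.71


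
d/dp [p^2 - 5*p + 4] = 2*p - 5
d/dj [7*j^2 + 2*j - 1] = 14*j + 2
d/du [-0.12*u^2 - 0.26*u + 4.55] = -0.24*u - 0.26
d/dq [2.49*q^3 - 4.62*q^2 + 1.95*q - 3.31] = 7.47*q^2 - 9.24*q + 1.95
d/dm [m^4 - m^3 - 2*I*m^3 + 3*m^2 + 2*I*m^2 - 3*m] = 4*m^3 + m^2*(-3 - 6*I) + m*(6 + 4*I) - 3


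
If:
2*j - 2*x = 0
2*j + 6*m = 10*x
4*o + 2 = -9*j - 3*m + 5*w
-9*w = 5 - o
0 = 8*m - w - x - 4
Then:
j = 153/469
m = 204/469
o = -1228/469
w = -397/469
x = 153/469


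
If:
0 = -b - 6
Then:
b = -6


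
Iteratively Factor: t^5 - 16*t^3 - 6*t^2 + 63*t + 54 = (t - 3)*(t^4 + 3*t^3 - 7*t^2 - 27*t - 18) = (t - 3)*(t + 2)*(t^3 + t^2 - 9*t - 9) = (t - 3)*(t + 2)*(t + 3)*(t^2 - 2*t - 3) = (t - 3)*(t + 1)*(t + 2)*(t + 3)*(t - 3)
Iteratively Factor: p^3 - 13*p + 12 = (p + 4)*(p^2 - 4*p + 3) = (p - 1)*(p + 4)*(p - 3)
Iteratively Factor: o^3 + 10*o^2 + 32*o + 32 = (o + 4)*(o^2 + 6*o + 8) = (o + 4)^2*(o + 2)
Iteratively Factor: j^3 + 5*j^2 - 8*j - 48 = (j + 4)*(j^2 + j - 12) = (j + 4)^2*(j - 3)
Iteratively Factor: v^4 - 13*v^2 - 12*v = (v - 4)*(v^3 + 4*v^2 + 3*v) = (v - 4)*(v + 3)*(v^2 + v) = (v - 4)*(v + 1)*(v + 3)*(v)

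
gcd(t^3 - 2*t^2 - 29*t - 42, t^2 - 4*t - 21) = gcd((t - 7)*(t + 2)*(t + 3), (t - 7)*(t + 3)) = t^2 - 4*t - 21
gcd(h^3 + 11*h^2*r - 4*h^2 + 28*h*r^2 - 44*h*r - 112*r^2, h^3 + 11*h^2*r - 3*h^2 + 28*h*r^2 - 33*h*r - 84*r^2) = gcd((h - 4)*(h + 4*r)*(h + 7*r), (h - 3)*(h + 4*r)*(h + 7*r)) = h^2 + 11*h*r + 28*r^2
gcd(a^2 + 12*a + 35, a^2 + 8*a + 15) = a + 5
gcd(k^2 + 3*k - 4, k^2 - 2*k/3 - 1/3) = k - 1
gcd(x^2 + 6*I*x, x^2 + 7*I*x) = x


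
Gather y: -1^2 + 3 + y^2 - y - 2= y^2 - y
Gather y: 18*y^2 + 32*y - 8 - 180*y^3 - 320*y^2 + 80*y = -180*y^3 - 302*y^2 + 112*y - 8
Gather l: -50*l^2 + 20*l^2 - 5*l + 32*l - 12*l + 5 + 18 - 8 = -30*l^2 + 15*l + 15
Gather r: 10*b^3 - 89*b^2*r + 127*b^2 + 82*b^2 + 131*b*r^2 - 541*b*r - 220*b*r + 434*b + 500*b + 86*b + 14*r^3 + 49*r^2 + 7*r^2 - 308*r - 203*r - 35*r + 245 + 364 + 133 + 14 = 10*b^3 + 209*b^2 + 1020*b + 14*r^3 + r^2*(131*b + 56) + r*(-89*b^2 - 761*b - 546) + 756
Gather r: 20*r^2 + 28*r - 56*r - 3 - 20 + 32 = 20*r^2 - 28*r + 9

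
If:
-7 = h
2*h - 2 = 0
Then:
No Solution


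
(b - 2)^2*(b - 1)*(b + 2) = b^4 - 3*b^3 - 2*b^2 + 12*b - 8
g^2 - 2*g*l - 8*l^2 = (g - 4*l)*(g + 2*l)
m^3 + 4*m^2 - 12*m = m*(m - 2)*(m + 6)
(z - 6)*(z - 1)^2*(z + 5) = z^4 - 3*z^3 - 27*z^2 + 59*z - 30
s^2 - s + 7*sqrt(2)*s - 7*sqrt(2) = (s - 1)*(s + 7*sqrt(2))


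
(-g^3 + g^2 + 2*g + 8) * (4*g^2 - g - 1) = -4*g^5 + 5*g^4 + 8*g^3 + 29*g^2 - 10*g - 8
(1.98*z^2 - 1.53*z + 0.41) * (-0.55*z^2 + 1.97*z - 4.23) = -1.089*z^4 + 4.7421*z^3 - 11.615*z^2 + 7.2796*z - 1.7343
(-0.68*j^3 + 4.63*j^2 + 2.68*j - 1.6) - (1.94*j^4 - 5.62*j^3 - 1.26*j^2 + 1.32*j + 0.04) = -1.94*j^4 + 4.94*j^3 + 5.89*j^2 + 1.36*j - 1.64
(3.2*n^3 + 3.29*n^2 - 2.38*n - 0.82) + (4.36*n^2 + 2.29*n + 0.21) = 3.2*n^3 + 7.65*n^2 - 0.0899999999999999*n - 0.61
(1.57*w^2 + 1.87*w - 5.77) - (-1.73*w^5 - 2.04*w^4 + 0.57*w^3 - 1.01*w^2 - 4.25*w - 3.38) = 1.73*w^5 + 2.04*w^4 - 0.57*w^3 + 2.58*w^2 + 6.12*w - 2.39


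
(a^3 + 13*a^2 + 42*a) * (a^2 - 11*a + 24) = a^5 + 2*a^4 - 77*a^3 - 150*a^2 + 1008*a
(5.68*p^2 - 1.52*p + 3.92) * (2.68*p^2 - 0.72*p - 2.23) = 15.2224*p^4 - 8.1632*p^3 - 1.0664*p^2 + 0.5672*p - 8.7416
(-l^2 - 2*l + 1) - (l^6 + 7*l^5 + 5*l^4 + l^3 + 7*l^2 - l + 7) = -l^6 - 7*l^5 - 5*l^4 - l^3 - 8*l^2 - l - 6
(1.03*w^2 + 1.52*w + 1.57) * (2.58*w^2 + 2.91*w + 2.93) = 2.6574*w^4 + 6.9189*w^3 + 11.4917*w^2 + 9.0223*w + 4.6001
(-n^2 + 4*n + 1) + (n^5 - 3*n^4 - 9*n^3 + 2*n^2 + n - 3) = n^5 - 3*n^4 - 9*n^3 + n^2 + 5*n - 2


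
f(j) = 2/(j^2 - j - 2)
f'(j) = 2*(1 - 2*j)/(j^2 - j - 2)^2 = 2*(1 - 2*j)/(-j^2 + j + 2)^2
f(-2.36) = 0.34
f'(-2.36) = 0.33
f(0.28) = -0.91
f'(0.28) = 0.18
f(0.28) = -0.91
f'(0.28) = 0.18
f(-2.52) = 0.29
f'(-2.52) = 0.26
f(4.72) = 0.13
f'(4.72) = -0.07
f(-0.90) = -6.90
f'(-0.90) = 66.59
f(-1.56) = 1.00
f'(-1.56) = 2.07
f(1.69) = -2.40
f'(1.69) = -6.85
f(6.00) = 0.07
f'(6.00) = -0.03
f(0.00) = -1.00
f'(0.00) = 0.50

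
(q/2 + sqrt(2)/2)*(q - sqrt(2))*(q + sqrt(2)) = q^3/2 + sqrt(2)*q^2/2 - q - sqrt(2)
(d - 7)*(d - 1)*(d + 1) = d^3 - 7*d^2 - d + 7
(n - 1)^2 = n^2 - 2*n + 1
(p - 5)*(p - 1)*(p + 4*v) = p^3 + 4*p^2*v - 6*p^2 - 24*p*v + 5*p + 20*v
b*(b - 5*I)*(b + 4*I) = b^3 - I*b^2 + 20*b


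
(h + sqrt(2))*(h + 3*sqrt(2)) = h^2 + 4*sqrt(2)*h + 6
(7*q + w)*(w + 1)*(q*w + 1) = 7*q^2*w^2 + 7*q^2*w + q*w^3 + q*w^2 + 7*q*w + 7*q + w^2 + w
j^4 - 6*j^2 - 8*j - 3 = (j - 3)*(j + 1)^3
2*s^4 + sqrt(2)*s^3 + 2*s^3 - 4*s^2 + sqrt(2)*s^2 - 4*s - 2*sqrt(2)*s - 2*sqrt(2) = (s - sqrt(2))*(s + sqrt(2))*(sqrt(2)*s + 1)*(sqrt(2)*s + sqrt(2))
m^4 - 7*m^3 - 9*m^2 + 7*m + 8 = (m - 8)*(m - 1)*(m + 1)^2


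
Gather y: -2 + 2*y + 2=2*y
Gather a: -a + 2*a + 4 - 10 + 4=a - 2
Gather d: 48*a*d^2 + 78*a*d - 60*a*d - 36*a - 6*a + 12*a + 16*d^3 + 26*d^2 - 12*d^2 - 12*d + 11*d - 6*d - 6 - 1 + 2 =-30*a + 16*d^3 + d^2*(48*a + 14) + d*(18*a - 7) - 5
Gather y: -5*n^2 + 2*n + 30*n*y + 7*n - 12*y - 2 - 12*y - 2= -5*n^2 + 9*n + y*(30*n - 24) - 4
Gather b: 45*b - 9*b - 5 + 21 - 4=36*b + 12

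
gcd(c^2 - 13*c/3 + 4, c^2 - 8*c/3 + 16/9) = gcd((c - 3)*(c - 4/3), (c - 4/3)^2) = c - 4/3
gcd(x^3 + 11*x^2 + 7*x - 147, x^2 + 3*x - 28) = x + 7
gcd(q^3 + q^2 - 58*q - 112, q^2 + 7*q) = q + 7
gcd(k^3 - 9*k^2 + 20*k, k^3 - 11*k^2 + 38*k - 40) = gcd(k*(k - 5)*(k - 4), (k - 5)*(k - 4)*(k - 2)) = k^2 - 9*k + 20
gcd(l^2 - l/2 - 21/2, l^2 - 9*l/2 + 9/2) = 1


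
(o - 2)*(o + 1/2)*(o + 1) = o^3 - o^2/2 - 5*o/2 - 1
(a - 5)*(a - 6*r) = a^2 - 6*a*r - 5*a + 30*r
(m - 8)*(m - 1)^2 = m^3 - 10*m^2 + 17*m - 8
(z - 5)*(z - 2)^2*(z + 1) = z^4 - 8*z^3 + 15*z^2 + 4*z - 20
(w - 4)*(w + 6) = w^2 + 2*w - 24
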